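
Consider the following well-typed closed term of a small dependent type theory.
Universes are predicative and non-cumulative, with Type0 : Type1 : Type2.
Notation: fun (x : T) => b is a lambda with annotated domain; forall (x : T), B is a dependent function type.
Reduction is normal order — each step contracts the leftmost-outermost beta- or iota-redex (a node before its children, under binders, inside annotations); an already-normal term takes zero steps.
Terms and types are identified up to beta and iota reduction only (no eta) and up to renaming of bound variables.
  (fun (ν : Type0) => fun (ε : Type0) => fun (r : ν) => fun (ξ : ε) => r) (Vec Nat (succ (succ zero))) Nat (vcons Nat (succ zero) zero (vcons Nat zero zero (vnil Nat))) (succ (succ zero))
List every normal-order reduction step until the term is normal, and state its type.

normal-order reduction sequence:
  (fun (ν : Type0) => fun (ε : Type0) => fun (r : ν) => fun (ξ : ε) => r) (Vec Nat (succ (succ zero))) Nat (vcons Nat (succ zero) zero (vcons Nat zero zero (vnil Nat))) (succ (succ zero))
  ~> (fun (ν : Type0) => fun (ε : Vec Nat (succ (succ zero))) => fun (r : ν) => ε) Nat (vcons Nat (succ zero) zero (vcons Nat zero zero (vnil Nat))) (succ (succ zero))
  ~> (fun (ν : Vec Nat (succ (succ zero))) => fun (ε : Nat) => ν) (vcons Nat (succ zero) zero (vcons Nat zero zero (vnil Nat))) (succ (succ zero))
  ~> (fun (ν : Nat) => vcons Nat (succ zero) zero (vcons Nat zero zero (vnil Nat))) (succ (succ zero))
  ~> vcons Nat (succ zero) zero (vcons Nat zero zero (vnil Nat))
the term's type:
  Vec Nat (succ (succ zero))


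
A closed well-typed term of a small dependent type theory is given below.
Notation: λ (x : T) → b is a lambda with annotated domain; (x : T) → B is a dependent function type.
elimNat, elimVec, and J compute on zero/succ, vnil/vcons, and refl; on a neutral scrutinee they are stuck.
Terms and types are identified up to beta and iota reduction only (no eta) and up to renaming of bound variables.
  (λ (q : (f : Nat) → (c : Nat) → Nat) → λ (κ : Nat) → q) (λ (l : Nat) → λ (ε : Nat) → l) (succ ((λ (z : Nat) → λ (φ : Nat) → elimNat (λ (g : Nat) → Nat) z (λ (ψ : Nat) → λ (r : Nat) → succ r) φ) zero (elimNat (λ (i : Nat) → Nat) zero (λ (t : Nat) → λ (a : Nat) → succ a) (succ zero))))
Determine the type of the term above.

the term's type:
  (q : Nat) → (f : Nat) → Nat


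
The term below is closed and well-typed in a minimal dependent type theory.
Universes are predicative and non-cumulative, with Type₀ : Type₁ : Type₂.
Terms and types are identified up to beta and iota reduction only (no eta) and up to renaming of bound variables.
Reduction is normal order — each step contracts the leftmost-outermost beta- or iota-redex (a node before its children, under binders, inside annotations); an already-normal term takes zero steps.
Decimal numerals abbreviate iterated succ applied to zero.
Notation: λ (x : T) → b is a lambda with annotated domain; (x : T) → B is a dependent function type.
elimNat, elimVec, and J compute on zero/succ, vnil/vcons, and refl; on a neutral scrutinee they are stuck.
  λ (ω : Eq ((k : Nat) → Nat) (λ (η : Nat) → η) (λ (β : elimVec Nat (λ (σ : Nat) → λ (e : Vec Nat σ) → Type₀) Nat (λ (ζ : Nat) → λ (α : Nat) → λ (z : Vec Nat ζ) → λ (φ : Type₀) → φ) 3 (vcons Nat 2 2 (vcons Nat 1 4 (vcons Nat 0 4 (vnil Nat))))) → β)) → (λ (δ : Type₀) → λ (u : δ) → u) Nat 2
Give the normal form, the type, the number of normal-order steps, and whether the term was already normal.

resulting normal form:
  λ (ω : Eq ((k : Nat) → Nat) (λ (η : Nat) → η) (λ (β : Nat) → β)) → 2
type:
  (ω : Eq ((k : Nat) → Nat) (λ (η : Nat) → η) (λ (β : Nat) → β)) → Nat
steps to reach normal form (normal order): 18
term was already normal: no
first contracted redex: an elimVec iota-redex


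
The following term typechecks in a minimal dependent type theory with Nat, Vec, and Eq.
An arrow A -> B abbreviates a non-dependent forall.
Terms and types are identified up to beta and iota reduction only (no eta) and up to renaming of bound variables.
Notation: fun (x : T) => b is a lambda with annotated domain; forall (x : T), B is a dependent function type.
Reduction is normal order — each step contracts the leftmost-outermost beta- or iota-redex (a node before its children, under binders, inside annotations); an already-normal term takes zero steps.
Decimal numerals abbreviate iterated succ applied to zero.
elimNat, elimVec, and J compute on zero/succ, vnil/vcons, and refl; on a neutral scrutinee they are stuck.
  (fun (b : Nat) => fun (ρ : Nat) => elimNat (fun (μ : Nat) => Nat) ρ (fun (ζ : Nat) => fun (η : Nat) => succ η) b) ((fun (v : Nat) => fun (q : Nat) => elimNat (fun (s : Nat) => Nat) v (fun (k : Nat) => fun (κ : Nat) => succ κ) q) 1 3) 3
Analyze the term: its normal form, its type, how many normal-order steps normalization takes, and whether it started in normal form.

resulting normal form:
  7
type:
  Nat
normal-order step count: 27
already normal: no
first contracted redex: a beta-redex


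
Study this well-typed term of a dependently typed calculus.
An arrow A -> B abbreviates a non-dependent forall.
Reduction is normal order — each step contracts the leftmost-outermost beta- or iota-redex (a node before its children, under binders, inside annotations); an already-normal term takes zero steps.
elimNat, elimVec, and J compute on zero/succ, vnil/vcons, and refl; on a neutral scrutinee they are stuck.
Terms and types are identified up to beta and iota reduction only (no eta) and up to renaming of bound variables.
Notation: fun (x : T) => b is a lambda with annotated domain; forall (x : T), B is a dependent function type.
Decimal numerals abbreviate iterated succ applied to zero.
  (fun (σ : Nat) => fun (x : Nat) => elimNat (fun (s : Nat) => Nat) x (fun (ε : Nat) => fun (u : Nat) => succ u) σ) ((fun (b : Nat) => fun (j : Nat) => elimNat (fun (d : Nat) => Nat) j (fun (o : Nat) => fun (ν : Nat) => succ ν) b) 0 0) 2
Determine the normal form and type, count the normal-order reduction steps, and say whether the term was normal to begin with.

normal form:
  2
type:
  Nat
normal-order step count: 6
term was already normal: no
first redex: a beta-redex


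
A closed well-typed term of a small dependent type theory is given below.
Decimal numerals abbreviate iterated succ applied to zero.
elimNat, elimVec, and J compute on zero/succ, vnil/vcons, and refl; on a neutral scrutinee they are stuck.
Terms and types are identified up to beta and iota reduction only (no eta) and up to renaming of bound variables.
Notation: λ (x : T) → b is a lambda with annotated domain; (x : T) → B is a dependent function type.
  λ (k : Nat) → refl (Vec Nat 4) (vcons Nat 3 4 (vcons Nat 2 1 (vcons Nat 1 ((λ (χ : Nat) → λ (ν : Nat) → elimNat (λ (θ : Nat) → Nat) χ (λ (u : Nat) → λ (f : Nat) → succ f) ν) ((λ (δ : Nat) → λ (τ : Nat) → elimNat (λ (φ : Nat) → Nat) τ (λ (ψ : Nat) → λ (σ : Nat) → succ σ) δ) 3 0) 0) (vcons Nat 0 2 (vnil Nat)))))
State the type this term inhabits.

type:
  (k : Nat) → Eq (Vec Nat 4) (vcons Nat 3 4 (vcons Nat 2 1 (vcons Nat 1 3 (vcons Nat 0 2 (vnil Nat))))) (vcons Nat 3 4 (vcons Nat 2 1 (vcons Nat 1 3 (vcons Nat 0 2 (vnil Nat)))))


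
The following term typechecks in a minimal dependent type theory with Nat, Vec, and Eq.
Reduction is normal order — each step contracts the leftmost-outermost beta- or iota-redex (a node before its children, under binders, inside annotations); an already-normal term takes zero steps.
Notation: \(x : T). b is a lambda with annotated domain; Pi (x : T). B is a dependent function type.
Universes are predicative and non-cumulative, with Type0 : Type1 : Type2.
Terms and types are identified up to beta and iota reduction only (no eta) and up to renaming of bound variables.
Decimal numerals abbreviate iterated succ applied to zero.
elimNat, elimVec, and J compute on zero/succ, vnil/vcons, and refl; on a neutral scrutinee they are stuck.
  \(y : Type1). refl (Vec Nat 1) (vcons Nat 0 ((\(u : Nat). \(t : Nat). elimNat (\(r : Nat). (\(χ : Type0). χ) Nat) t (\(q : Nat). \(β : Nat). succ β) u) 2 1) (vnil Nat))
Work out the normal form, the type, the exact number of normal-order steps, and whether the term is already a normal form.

resulting normal form:
  \(y : Type1). refl (Vec Nat 1) (vcons Nat 0 3 (vnil Nat))
inferred type:
  Pi (y : Type1). Eq (Vec Nat 1) (vcons Nat 0 3 (vnil Nat)) (vcons Nat 0 3 (vnil Nat))
normal-order step count: 9
term was already normal: no
first redex: a beta-redex


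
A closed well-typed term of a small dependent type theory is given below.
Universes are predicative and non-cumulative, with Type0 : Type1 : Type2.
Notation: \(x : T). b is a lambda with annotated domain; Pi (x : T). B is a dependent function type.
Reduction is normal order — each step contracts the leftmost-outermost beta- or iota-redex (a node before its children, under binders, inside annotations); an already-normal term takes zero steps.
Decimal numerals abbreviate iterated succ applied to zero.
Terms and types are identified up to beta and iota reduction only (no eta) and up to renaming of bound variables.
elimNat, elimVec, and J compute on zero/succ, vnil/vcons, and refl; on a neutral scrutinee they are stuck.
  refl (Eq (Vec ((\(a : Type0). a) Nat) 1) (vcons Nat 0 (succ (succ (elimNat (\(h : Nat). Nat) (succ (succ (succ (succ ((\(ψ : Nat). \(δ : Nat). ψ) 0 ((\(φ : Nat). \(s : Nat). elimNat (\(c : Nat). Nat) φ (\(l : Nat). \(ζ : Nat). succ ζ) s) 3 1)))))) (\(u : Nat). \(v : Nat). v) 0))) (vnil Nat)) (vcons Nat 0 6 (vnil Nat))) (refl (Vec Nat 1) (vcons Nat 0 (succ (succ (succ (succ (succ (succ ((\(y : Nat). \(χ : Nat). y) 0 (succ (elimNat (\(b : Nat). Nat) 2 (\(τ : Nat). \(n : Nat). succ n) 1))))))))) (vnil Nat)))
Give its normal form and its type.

resulting normal form:
  refl (Eq (Vec Nat 1) (vcons Nat 0 6 (vnil Nat)) (vcons Nat 0 6 (vnil Nat))) (refl (Vec Nat 1) (vcons Nat 0 6 (vnil Nat)))
type:
  Eq (Eq (Vec Nat 1) (vcons Nat 0 6 (vnil Nat)) (vcons Nat 0 6 (vnil Nat))) (refl (Vec Nat 1) (vcons Nat 0 6 (vnil Nat))) (refl (Vec Nat 1) (vcons Nat 0 6 (vnil Nat)))
observation: 6 normal-order steps normalize the term, beginning with a beta-redex.


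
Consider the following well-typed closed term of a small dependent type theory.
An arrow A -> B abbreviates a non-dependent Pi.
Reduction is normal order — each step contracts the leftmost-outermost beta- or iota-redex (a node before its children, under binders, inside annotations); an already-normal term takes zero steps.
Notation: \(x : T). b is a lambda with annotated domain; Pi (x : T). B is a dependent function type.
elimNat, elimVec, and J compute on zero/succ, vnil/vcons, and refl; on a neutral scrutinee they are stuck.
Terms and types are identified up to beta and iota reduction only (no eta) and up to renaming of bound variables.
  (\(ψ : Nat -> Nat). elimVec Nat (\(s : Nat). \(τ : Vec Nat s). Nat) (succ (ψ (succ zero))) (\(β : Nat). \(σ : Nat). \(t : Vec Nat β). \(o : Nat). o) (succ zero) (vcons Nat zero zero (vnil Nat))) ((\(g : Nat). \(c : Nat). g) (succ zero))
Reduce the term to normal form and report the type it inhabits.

reduced normal form:
  succ (succ zero)
the term's type:
  Nat
observation: reduction starts at a beta-redex, and 9 normal-order steps reach the normal form.


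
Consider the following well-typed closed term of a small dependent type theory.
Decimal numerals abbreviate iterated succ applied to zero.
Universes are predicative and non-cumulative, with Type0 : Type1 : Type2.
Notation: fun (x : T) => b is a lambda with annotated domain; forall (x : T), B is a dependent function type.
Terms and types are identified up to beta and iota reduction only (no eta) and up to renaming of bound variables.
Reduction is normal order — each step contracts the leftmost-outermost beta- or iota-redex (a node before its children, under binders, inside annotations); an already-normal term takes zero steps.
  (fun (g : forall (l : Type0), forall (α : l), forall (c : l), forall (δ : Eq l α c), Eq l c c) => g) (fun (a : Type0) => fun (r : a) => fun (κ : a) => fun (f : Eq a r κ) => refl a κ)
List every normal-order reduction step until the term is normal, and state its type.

normal-order reduction sequence:
  (fun (g : forall (l : Type0), forall (α : l), forall (c : l), forall (δ : Eq l α c), Eq l c c) => g) (fun (a : Type0) => fun (r : a) => fun (κ : a) => fun (f : Eq a r κ) => refl a κ)
  ~> fun (g : Type0) => fun (l : g) => fun (α : g) => fun (c : Eq g l α) => refl g α
the term's type:
  forall (g : Type0), forall (l : g), forall (α : g), forall (c : Eq g l α), Eq g α α


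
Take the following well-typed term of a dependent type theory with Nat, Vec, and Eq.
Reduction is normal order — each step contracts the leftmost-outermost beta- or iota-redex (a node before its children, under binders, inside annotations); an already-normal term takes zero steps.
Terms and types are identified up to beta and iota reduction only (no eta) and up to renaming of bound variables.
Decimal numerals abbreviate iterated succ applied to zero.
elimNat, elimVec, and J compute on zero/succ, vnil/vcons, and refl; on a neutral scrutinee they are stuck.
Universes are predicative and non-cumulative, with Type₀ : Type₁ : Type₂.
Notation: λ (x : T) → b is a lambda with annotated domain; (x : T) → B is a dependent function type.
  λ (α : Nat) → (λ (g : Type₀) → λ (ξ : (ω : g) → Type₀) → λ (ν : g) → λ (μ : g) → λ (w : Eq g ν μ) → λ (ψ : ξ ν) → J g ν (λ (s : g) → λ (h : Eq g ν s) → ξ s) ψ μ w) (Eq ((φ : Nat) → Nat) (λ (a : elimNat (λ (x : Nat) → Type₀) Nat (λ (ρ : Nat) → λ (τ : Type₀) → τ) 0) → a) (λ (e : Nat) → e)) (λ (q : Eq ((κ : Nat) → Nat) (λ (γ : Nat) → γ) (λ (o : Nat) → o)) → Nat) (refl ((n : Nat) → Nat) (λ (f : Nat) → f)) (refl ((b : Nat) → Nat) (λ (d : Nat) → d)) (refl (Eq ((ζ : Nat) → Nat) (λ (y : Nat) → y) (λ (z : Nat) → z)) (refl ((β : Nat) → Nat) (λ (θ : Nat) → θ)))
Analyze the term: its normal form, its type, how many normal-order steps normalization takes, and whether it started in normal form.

normal form:
  λ (α : Nat) → λ (g : Nat) → g
type:
  (α : Nat) → (g : Nat) → Nat
reduction steps (normal order): 7
started in normal form: no
first contracted redex: a beta-redex


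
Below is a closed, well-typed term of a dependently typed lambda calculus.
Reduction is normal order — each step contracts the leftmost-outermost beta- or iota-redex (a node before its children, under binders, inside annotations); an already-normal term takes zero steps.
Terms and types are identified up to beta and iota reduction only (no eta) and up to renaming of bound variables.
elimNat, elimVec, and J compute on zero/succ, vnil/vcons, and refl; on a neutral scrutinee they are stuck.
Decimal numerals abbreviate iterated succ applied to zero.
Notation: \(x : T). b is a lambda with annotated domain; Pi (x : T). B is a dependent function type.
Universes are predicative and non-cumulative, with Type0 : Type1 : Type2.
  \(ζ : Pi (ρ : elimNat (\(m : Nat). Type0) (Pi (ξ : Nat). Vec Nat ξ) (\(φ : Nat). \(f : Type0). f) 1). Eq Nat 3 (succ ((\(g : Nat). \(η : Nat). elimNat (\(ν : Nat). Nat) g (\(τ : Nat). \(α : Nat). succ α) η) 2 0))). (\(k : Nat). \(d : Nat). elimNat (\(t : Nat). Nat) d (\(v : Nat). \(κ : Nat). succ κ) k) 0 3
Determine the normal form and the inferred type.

reduced normal form:
  \(ζ : Pi (ρ : Pi (m : Nat). Vec Nat m). Eq Nat 3 3). 3
the term's type:
  Pi (ζ : Pi (ρ : Pi (m : Nat). Vec Nat m). Eq Nat 3 3). Nat


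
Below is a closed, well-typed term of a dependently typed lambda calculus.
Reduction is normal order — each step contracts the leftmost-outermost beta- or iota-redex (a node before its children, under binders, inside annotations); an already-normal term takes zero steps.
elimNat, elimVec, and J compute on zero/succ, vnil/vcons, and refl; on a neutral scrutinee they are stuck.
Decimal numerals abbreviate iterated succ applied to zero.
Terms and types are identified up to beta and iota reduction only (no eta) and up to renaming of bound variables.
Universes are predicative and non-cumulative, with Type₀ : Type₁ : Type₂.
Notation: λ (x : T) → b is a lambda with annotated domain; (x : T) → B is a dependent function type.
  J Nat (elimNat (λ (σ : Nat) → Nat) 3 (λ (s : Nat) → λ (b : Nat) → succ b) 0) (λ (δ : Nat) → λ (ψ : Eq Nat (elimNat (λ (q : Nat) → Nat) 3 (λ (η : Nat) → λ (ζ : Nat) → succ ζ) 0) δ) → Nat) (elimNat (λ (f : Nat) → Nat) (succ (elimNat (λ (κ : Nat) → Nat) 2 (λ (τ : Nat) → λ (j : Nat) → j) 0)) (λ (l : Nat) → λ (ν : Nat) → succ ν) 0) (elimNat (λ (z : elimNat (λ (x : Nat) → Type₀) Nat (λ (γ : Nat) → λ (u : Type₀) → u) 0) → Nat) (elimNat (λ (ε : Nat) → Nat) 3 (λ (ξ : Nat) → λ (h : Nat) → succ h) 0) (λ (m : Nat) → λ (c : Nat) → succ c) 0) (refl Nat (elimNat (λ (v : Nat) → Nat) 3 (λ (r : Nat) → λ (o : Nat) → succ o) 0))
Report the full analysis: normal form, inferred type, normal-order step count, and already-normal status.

resulting normal form:
  3
the term's type:
  Nat
reduction steps (normal order): 3
started in normal form: no
first contracted redex: a J iota-redex


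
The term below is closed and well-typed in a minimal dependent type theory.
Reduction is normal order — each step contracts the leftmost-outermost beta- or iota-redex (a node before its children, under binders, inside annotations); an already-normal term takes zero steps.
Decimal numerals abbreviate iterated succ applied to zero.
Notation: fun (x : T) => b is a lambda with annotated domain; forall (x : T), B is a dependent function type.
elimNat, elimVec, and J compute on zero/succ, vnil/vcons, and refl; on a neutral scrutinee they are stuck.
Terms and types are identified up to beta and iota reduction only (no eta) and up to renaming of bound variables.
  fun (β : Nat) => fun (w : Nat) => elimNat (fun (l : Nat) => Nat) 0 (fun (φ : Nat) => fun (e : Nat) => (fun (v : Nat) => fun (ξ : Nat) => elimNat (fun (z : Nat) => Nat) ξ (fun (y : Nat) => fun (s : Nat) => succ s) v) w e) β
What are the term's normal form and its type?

reduced normal form:
  fun (β : Nat) => fun (w : Nat) => elimNat (fun (l : Nat) => Nat) 0 (fun (φ : Nat) => fun (e : Nat) => elimNat (fun (v : Nat) => Nat) e (fun (ξ : Nat) => fun (z : Nat) => succ z) w) β
the term's type:
  forall (β : Nat), forall (w : Nat), Nat


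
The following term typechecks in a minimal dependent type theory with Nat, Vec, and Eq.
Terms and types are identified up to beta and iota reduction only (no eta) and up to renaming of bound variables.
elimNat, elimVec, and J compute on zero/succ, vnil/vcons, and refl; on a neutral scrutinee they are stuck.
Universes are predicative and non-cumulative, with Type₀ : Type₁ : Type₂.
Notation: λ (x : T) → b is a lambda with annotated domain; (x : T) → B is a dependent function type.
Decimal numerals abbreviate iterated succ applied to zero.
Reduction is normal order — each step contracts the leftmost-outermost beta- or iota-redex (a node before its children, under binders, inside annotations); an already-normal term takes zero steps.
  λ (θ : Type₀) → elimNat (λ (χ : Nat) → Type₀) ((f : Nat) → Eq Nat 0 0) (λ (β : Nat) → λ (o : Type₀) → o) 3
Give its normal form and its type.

reduced normal form:
  λ (θ : Type₀) → (χ : Nat) → Eq Nat 0 0
inferred type:
  (θ : Type₀) → Type₀
observation: normalization takes exactly 10 steps under the normal-order strategy.


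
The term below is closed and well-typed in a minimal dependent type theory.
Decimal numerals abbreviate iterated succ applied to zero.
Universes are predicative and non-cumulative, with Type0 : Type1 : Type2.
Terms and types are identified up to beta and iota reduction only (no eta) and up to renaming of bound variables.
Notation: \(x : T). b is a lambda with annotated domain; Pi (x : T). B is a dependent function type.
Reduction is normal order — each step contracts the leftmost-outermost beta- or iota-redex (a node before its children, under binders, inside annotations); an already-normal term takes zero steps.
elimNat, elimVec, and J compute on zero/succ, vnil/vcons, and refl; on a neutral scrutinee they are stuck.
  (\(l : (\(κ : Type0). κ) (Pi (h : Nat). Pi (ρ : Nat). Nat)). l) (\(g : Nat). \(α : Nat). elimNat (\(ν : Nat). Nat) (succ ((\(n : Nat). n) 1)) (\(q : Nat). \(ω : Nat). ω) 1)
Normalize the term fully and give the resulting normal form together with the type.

reduced normal form:
  \(l : Nat). \(κ : Nat). 2
the term's type:
  Pi (l : Nat). Pi (κ : Nat). Nat


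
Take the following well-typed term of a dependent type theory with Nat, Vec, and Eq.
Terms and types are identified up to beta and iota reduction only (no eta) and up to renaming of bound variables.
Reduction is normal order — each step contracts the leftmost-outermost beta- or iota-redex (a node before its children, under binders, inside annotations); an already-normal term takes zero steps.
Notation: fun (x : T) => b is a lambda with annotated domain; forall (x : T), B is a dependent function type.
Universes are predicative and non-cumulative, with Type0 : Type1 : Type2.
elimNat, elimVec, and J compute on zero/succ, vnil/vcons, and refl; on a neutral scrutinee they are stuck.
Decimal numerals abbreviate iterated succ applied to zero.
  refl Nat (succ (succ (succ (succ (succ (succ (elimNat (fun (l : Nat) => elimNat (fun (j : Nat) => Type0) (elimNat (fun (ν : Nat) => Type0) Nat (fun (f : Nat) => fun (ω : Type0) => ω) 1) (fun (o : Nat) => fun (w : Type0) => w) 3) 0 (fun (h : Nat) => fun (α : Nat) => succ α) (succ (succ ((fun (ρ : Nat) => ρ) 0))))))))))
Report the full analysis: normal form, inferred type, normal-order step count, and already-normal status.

reduced normal form:
  refl Nat 8
the term's type:
  Eq Nat 8 8
reduction steps (normal order): 22
already normal: no
first contracted redex: an elimNat iota-redex


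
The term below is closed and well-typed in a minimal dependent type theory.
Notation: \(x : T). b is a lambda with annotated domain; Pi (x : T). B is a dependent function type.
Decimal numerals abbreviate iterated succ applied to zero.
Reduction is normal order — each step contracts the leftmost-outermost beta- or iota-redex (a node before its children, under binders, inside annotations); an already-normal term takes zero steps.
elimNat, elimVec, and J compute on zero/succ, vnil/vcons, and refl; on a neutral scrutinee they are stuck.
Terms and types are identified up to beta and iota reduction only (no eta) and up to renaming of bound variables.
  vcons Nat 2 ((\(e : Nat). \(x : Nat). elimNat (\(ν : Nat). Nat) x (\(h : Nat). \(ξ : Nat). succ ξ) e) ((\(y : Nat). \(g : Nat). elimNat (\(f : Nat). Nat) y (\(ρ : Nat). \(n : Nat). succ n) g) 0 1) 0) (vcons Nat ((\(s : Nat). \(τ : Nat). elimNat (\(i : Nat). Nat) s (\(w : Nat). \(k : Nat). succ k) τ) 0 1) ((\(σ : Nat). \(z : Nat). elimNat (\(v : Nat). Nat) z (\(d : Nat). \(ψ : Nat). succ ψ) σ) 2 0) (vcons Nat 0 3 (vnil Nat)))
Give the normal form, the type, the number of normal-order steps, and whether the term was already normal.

resulting normal form:
  vcons Nat 2 1 (vcons Nat 1 2 (vcons Nat 0 3 (vnil Nat)))
type:
  Vec Nat 3
reduction steps (normal order): 27
started in normal form: no
first contracted redex: a beta-redex


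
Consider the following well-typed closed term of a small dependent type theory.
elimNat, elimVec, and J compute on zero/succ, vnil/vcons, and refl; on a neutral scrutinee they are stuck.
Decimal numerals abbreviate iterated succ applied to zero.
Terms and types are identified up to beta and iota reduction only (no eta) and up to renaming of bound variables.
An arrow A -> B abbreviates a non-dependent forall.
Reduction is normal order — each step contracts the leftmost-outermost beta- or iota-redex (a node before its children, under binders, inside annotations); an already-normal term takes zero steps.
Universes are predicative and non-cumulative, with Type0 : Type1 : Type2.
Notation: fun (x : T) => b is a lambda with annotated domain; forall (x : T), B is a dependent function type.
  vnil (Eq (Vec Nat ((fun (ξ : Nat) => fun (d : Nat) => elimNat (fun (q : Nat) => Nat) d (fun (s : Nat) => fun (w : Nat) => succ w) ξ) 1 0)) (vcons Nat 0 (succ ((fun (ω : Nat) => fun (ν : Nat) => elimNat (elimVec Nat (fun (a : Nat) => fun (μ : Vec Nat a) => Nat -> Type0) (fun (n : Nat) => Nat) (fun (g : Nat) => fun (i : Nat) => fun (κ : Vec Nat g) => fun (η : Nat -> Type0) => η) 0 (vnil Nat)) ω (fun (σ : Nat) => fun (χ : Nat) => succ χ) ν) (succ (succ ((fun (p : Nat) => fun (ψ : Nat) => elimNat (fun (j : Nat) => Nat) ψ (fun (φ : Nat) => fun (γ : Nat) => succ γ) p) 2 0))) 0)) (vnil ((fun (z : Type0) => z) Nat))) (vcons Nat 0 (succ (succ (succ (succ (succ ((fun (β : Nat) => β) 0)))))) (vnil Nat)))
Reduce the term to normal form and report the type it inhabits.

reduced normal form:
  vnil (Eq (Vec Nat 1) (vcons Nat 0 5 (vnil Nat)) (vcons Nat 0 5 (vnil Nat)))
inferred type:
  Vec (Eq (Vec Nat 1) (vcons Nat 0 5 (vnil Nat)) (vcons Nat 0 5 (vnil Nat))) 0


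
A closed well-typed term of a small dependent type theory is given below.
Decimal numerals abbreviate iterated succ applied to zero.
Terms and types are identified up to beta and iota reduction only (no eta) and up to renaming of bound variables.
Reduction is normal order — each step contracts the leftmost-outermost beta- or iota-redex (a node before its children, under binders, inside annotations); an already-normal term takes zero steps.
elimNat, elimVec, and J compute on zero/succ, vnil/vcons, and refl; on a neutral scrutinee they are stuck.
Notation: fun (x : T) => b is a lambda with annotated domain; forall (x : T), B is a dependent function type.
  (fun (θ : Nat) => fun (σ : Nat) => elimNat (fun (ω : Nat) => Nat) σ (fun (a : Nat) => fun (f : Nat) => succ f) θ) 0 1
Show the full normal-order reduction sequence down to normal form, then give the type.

normal-order reduction:
  (fun (θ : Nat) => fun (σ : Nat) => elimNat (fun (ω : Nat) => Nat) σ (fun (a : Nat) => fun (f : Nat) => succ f) θ) 0 1
  ~> (fun (θ : Nat) => elimNat (fun (σ : Nat) => Nat) θ (fun (ω : Nat) => fun (a : Nat) => succ a) 0) 1
  ~> elimNat (fun (θ : Nat) => Nat) 1 (fun (σ : Nat) => fun (ω : Nat) => succ ω) 0
  ~> 1
the term's type:
  Nat


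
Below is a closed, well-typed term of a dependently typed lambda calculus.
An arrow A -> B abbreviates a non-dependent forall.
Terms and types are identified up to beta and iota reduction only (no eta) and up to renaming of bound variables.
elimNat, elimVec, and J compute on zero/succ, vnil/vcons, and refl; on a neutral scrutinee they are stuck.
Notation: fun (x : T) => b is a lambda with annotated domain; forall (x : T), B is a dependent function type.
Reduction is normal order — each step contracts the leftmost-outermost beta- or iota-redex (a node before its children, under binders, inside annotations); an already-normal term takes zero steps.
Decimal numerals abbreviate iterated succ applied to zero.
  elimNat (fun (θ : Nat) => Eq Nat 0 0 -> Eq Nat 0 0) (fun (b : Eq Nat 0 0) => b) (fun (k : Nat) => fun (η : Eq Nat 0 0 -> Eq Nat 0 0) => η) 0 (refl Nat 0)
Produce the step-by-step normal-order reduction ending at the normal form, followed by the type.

reduction (normal order):
  elimNat (fun (θ : Nat) => Eq Nat 0 0 -> Eq Nat 0 0) (fun (b : Eq Nat 0 0) => b) (fun (k : Nat) => fun (η : Eq Nat 0 0 -> Eq Nat 0 0) => η) 0 (refl Nat 0)
  ~> (fun (θ : Eq Nat 0 0) => θ) (refl Nat 0)
  ~> refl Nat 0
inferred type:
  Eq Nat 0 0


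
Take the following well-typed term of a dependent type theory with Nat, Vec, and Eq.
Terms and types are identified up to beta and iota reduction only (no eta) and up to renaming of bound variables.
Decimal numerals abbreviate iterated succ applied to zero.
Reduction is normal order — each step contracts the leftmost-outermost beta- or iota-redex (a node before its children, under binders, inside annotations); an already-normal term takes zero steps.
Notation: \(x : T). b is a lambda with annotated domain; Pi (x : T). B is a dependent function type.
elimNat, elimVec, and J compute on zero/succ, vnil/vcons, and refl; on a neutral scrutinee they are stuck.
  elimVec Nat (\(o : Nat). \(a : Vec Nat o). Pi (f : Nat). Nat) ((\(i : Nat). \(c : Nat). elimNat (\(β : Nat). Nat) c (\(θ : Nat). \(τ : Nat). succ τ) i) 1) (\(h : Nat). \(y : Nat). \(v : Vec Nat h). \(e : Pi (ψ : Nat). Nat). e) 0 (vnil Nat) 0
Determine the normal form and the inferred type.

resulting normal form:
  1
inferred type:
  Nat


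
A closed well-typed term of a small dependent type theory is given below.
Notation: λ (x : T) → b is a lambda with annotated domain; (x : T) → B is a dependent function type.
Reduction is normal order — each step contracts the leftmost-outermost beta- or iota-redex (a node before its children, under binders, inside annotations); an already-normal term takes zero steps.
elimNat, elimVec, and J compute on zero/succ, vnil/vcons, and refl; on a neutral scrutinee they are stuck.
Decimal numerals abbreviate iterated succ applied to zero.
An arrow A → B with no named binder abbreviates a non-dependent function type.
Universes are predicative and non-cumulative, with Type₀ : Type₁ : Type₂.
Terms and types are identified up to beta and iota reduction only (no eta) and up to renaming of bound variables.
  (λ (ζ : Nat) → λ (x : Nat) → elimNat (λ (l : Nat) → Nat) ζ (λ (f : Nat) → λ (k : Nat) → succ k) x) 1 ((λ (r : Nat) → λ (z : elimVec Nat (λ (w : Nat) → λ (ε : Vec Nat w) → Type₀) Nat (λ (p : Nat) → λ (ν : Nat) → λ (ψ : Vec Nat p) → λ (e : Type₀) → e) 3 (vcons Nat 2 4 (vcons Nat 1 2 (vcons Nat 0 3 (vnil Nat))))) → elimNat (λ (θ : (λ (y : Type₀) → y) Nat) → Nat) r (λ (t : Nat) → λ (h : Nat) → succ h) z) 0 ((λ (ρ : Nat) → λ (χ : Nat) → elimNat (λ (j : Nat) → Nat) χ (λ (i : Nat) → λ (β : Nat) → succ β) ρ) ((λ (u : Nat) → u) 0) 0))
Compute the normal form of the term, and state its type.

normal form:
  1
type:
  Nat
observation: 11 normal-order steps normalize the term, beginning with a beta-redex.


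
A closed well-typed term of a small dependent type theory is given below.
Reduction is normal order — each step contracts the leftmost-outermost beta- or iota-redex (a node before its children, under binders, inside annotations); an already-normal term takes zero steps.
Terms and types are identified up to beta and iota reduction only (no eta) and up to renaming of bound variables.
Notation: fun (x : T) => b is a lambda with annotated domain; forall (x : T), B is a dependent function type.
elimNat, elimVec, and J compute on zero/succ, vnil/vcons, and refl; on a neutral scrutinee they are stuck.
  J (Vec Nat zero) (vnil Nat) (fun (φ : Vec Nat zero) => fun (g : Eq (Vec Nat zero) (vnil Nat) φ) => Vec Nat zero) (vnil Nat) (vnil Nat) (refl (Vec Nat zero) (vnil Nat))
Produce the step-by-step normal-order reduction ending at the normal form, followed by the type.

normal-order reduction:
  J (Vec Nat zero) (vnil Nat) (fun (φ : Vec Nat zero) => fun (g : Eq (Vec Nat zero) (vnil Nat) φ) => Vec Nat zero) (vnil Nat) (vnil Nat) (refl (Vec Nat zero) (vnil Nat))
  ~> vnil Nat
inferred type:
  Vec Nat zero


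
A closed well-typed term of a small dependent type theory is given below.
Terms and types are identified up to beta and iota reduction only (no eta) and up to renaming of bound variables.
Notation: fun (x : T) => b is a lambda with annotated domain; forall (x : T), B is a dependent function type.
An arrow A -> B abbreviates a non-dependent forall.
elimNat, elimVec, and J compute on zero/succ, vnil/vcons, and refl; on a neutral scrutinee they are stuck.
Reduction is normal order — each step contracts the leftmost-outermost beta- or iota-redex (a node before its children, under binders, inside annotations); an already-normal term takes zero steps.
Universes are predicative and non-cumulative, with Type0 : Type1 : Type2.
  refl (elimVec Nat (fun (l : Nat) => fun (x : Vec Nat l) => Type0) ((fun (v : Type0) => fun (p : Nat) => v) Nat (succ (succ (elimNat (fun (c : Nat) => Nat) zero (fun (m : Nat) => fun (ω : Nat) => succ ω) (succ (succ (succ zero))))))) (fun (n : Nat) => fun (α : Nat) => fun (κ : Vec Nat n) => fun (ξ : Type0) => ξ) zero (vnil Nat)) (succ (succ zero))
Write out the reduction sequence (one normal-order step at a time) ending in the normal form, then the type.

reduction (normal order):
  refl (elimVec Nat (fun (l : Nat) => fun (x : Vec Nat l) => Type0) ((fun (v : Type0) => fun (p : Nat) => v) Nat (succ (succ (elimNat (fun (c : Nat) => Nat) zero (fun (m : Nat) => fun (ω : Nat) => succ ω) (succ (succ (succ zero))))))) (fun (n : Nat) => fun (α : Nat) => fun (κ : Vec Nat n) => fun (ξ : Type0) => ξ) zero (vnil Nat)) (succ (succ zero))
  ~> refl ((fun (l : Type0) => fun (x : Nat) => l) Nat (succ (succ (elimNat (fun (v : Nat) => Nat) zero (fun (p : Nat) => fun (c : Nat) => succ c) (succ (succ (succ zero))))))) (succ (succ zero))
  ~> refl ((fun (l : Nat) => Nat) (succ (succ (elimNat (fun (x : Nat) => Nat) zero (fun (v : Nat) => fun (p : Nat) => succ p) (succ (succ (succ zero))))))) (succ (succ zero))
  ~> refl Nat (succ (succ zero))
inferred type:
  Eq Nat (succ (succ zero)) (succ (succ zero))


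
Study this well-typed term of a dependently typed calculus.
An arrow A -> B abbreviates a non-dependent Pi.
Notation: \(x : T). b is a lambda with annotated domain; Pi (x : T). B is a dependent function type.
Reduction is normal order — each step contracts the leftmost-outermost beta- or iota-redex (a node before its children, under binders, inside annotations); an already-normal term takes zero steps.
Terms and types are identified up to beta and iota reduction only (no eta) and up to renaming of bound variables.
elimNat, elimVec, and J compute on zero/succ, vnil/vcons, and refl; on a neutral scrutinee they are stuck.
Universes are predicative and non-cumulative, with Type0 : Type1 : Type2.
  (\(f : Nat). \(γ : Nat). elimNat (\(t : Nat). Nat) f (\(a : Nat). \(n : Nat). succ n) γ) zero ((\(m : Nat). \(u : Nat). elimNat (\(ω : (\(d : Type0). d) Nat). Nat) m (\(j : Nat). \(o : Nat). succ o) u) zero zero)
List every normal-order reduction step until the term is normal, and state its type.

reduction (normal order):
  (\(f : Nat). \(γ : Nat). elimNat (\(t : Nat). Nat) f (\(a : Nat). \(n : Nat). succ n) γ) zero ((\(m : Nat). \(u : Nat). elimNat (\(ω : (\(d : Type0). d) Nat). Nat) m (\(j : Nat). \(o : Nat). succ o) u) zero zero)
  ~> (\(f : Nat). elimNat (\(γ : Nat). Nat) zero (\(t : Nat). \(a : Nat). succ a) f) ((\(n : Nat). \(m : Nat). elimNat (\(u : (\(ω : Type0). ω) Nat). Nat) n (\(d : Nat). \(j : Nat). succ j) m) zero zero)
  ~> elimNat (\(f : Nat). Nat) zero (\(γ : Nat). \(t : Nat). succ t) ((\(a : Nat). \(n : Nat). elimNat (\(m : (\(u : Type0). u) Nat). Nat) a (\(ω : Nat). \(d : Nat). succ d) n) zero zero)
  ~> elimNat (\(f : Nat). Nat) zero (\(γ : Nat). \(t : Nat). succ t) ((\(a : Nat). elimNat (\(n : (\(m : Type0). m) Nat). Nat) zero (\(u : Nat). \(ω : Nat). succ ω) a) zero)
  ~> elimNat (\(f : Nat). Nat) zero (\(γ : Nat). \(t : Nat). succ t) (elimNat (\(a : (\(n : Type0). n) Nat). Nat) zero (\(m : Nat). \(u : Nat). succ u) zero)
  ~> elimNat (\(f : Nat). Nat) zero (\(γ : Nat). \(t : Nat). succ t) zero
  ~> zero
inferred type:
  Nat


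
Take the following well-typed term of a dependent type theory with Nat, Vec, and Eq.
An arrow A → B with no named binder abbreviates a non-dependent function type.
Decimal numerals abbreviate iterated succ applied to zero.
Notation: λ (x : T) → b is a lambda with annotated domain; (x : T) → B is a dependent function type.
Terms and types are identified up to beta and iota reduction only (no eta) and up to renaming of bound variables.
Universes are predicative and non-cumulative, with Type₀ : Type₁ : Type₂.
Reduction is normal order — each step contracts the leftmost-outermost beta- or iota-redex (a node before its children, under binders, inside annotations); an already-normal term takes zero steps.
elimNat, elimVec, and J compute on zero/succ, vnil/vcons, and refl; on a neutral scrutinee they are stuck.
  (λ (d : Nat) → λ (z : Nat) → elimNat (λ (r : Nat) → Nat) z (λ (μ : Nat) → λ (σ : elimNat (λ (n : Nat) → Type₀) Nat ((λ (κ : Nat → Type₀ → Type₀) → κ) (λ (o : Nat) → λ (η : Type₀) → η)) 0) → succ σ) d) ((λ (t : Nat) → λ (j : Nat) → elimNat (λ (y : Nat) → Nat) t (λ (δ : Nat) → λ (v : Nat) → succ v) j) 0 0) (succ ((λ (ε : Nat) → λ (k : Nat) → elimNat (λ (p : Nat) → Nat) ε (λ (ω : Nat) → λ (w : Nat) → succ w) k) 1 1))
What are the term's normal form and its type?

normal form:
  3
inferred type:
  Nat


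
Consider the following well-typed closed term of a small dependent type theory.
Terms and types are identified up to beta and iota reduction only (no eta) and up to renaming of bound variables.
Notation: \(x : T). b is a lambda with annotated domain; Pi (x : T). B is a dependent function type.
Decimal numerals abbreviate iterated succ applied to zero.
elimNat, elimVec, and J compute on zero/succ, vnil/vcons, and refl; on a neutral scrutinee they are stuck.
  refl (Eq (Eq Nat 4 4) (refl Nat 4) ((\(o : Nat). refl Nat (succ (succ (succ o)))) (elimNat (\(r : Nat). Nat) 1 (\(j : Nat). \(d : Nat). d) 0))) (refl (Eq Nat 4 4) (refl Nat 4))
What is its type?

type:
  Eq (Eq (Eq Nat 4 4) (refl Nat 4) (refl Nat 4)) (refl (Eq Nat 4 4) (refl Nat 4)) (refl (Eq Nat 4 4) (refl Nat 4))


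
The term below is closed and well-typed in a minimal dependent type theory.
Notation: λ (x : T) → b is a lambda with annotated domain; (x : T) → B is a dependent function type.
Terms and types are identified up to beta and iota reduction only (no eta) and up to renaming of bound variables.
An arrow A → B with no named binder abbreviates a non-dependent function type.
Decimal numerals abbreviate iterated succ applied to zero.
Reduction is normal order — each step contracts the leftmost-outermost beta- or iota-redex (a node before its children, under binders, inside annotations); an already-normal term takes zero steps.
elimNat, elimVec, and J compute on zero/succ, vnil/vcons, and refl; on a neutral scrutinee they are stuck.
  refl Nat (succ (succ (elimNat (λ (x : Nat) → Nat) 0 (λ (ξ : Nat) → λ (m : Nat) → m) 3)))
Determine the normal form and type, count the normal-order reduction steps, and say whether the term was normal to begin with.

reduced normal form:
  refl Nat 2
the term's type:
  Eq Nat 2 2
steps to reach normal form (normal order): 10
term was already normal: no
first redex: an elimNat iota-redex


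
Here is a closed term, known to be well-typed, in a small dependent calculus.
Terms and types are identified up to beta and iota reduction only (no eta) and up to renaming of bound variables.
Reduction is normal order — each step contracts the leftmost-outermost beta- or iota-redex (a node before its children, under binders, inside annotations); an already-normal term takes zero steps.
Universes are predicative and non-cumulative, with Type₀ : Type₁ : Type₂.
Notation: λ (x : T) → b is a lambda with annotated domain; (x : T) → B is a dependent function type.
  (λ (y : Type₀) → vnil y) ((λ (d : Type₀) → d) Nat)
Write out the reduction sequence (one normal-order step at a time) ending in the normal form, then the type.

normal-order reduction sequence:
  (λ (y : Type₀) → vnil y) ((λ (d : Type₀) → d) Nat)
  ~> vnil ((λ (y : Type₀) → y) Nat)
  ~> vnil Nat
type:
  Vec Nat zero


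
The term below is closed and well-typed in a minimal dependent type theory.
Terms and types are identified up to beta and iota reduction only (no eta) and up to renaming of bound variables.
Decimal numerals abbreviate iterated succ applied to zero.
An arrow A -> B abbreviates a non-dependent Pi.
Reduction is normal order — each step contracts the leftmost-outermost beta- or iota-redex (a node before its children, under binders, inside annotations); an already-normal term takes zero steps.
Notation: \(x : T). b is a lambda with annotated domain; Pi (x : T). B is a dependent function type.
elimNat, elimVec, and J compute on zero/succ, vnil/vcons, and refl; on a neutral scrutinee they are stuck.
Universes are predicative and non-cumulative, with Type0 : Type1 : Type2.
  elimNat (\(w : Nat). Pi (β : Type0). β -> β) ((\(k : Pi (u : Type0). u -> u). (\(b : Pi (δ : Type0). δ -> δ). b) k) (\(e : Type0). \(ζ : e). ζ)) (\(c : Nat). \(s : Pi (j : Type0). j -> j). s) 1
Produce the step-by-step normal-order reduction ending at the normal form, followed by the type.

normal-order reduction:
  elimNat (\(w : Nat). Pi (β : Type0). β -> β) ((\(k : Pi (u : Type0). u -> u). (\(b : Pi (δ : Type0). δ -> δ). b) k) (\(e : Type0). \(ζ : e). ζ)) (\(c : Nat). \(s : Pi (j : Type0). j -> j). s) 1
  ~> (\(w : Nat). \(β : Pi (k : Type0). k -> k). β) 0 (elimNat (\(u : Nat). Pi (b : Type0). b -> b) ((\(δ : Pi (e : Type0). e -> e). (\(ζ : Pi (c : Type0). c -> c). ζ) δ) (\(s : Type0). \(j : s). j)) (\(ε : Nat). \(i : Pi (q : Type0). q -> q). i) 0)
  ~> (\(w : Pi (β : Type0). β -> β). w) (elimNat (\(k : Nat). Pi (u : Type0). u -> u) ((\(b : Pi (δ : Type0). δ -> δ). (\(e : Pi (ζ : Type0). ζ -> ζ). e) b) (\(c : Type0). \(s : c). s)) (\(j : Nat). \(ε : Pi (i : Type0). i -> i). ε) 0)
  ~> elimNat (\(w : Nat). Pi (β : Type0). β -> β) ((\(k : Pi (u : Type0). u -> u). (\(b : Pi (δ : Type0). δ -> δ). b) k) (\(e : Type0). \(ζ : e). ζ)) (\(c : Nat). \(s : Pi (j : Type0). j -> j). s) 0
  ~> (\(w : Pi (β : Type0). β -> β). (\(k : Pi (u : Type0). u -> u). k) w) (\(b : Type0). \(δ : b). δ)
  ~> (\(w : Pi (β : Type0). β -> β). w) (\(k : Type0). \(u : k). u)
  ~> \(w : Type0). \(β : w). β
type:
  Pi (w : Type0). w -> w
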